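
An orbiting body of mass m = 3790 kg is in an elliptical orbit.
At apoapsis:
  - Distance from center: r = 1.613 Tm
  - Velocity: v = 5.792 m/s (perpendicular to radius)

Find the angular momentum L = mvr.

Convert to SI: r = 1.613 Tm = 1.613e+12 m.
Since v is perpendicular to r, L = m · v · r.
L = 3790 · 5.792 · 1.613e+12 kg·m²/s ≈ 3.541e+16 kg·m²/s.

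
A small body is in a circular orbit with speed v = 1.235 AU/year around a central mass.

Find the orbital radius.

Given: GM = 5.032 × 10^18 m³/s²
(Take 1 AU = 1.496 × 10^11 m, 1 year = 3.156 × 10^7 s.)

Convert to SI: v = 1.235 AU/year = 5854.12 m/s.
For a circular orbit, v² = GM / r, so r = GM / v².
r = 5.032e+18 / (5854.12)² m ≈ 1.468e+11 m = 0.9815 AU.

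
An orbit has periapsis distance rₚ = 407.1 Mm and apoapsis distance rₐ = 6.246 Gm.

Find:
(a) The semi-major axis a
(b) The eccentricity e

Convert to SI: rₚ = 407.1 Mm = 4.071e+08 m; rₐ = 6.246 Gm = 6.246e+09 m.
(a) a = (rₚ + rₐ) / 2 = (4.071e+08 + 6.246e+09) / 2 ≈ 3.327e+09 m = 3.327 Gm.
(b) e = (rₐ − rₚ) / (rₐ + rₚ) = (6.246e+09 − 4.071e+08) / (6.246e+09 + 4.071e+08) ≈ 0.8776.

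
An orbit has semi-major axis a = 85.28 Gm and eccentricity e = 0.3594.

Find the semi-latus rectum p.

Convert to SI: a = 85.28 Gm = 8.528e+10 m.
p = a (1 − e²).
p = 8.528e+10 · (1 − (0.3594)²) = 8.528e+10 · 0.870832 ≈ 7.426e+10 m = 74.26 Gm.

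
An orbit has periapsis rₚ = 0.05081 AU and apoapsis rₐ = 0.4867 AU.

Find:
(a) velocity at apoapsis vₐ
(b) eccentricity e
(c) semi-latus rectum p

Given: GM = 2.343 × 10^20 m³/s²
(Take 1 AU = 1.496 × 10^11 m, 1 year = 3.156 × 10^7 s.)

Convert to SI: rₚ = 0.05081 AU = 7.60118e+09 m; rₐ = 0.4867 AU = 7.28103e+10 m.
(a) With a = (rₚ + rₐ)/2 = 4.02057e+10 m, vₐ = √(GM (2/rₐ − 1/a)) = √(2.343e+20 · (2/7.28103e+10 − 1/4.02057e+10)) m/s ≈ 2.467e+04 m/s
(b) e = (rₐ − rₚ)/(rₐ + rₚ) = (7.28103e+10 − 7.60118e+09)/(7.28103e+10 + 7.60118e+09) ≈ 0.8109
(c) From a = (rₚ + rₐ)/2 = 4.02057e+10 m and e = (rₐ − rₚ)/(rₐ + rₚ) = 0.810943, p = a(1 − e²) = 4.02057e+10 · (1 − (0.810943)²) ≈ 1.377e+10 m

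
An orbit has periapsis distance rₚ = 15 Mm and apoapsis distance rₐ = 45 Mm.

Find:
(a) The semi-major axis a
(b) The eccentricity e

Convert to SI: rₚ = 15 Mm = 1.5e+07 m; rₐ = 45 Mm = 4.5e+07 m.
(a) a = (rₚ + rₐ) / 2 = (1.5e+07 + 4.5e+07) / 2 ≈ 3e+07 m = 30 Mm.
(b) e = (rₐ − rₚ) / (rₐ + rₚ) = (4.5e+07 − 1.5e+07) / (4.5e+07 + 1.5e+07) ≈ 0.5.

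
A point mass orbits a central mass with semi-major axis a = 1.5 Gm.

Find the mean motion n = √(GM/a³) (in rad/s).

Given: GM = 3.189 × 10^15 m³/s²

Convert to SI: a = 1.5 Gm = 1.5e+09 m.
n = √(GM / a³).
n = √(3.189e+15 / (1.5e+09)³) rad/s ≈ 9.721e-07 rad/s.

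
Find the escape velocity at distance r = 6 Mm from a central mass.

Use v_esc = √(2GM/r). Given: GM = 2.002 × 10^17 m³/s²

Convert to SI: r = 6 Mm = 6e+06 m.
Escape velocity comes from setting total energy to zero: ½v² − GM/r = 0 ⇒ v_esc = √(2GM / r).
v_esc = √(2 · 2.002e+17 / 6e+06) m/s ≈ 2.583e+05 m/s = 258.3 km/s.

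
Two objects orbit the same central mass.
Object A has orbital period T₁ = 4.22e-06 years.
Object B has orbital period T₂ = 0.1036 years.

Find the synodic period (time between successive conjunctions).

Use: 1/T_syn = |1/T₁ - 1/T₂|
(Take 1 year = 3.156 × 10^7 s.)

Convert to SI: T₁ = 4.22e-06 years = 133.183 s; T₂ = 0.1036 years = 3.26962e+06 s.
T_syn = |T₁ · T₂ / (T₁ − T₂)|.
T_syn = |133.183 · 3.26962e+06 / (133.183 − 3.26962e+06)| s ≈ 133.2 s = 4.22e-06 years.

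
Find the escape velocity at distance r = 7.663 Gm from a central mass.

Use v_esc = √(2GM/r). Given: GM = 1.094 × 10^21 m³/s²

Convert to SI: r = 7.663 Gm = 7.663e+09 m.
Escape velocity comes from setting total energy to zero: ½v² − GM/r = 0 ⇒ v_esc = √(2GM / r).
v_esc = √(2 · 1.094e+21 / 7.663e+09) m/s ≈ 5.343e+05 m/s = 534.3 km/s.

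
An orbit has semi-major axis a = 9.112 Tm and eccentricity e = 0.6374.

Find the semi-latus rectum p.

Convert to SI: a = 9.112 Tm = 9.112e+12 m.
p = a (1 − e²).
p = 9.112e+12 · (1 − (0.6374)²) = 9.112e+12 · 0.593721 ≈ 5.41e+12 m = 5.41 Tm.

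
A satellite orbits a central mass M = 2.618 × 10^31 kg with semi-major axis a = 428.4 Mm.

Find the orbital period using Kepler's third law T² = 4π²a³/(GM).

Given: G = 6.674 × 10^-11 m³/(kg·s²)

Convert to SI: a = 428.4 Mm = 4.284e+08 m.
GM = G · M = 6.674e-11 · 2.618e+31 = 1.74725e+21 m³/s².
Kepler's third law: T = 2π √(a³ / GM).
Substituting a = 4.284e+08 m and GM = 1.74725e+21 m³/s²:
T = 2π √((4.284e+08)³ / 1.74725e+21) s
T ≈ 1333 s = 22.21 minutes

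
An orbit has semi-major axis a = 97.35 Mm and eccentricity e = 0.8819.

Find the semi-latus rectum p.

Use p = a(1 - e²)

Convert to SI: a = 97.35 Mm = 9.735e+07 m.
p = a (1 − e²).
p = 9.735e+07 · (1 − (0.8819)²) = 9.735e+07 · 0.222252 ≈ 2.164e+07 m = 21.64 Mm.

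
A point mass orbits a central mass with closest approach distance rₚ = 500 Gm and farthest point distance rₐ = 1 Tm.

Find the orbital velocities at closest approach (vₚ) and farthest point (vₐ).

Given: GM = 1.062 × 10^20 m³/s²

Convert to SI: rₚ = 500 Gm = 5e+11 m; rₐ = 1 Tm = 1e+12 m.
Use the vis-viva equation v² = GM(2/r − 1/a) with a = (rₚ + rₐ)/2 = (5e+11 + 1e+12)/2 = 7.5e+11 m.
vₚ = √(GM · (2/rₚ − 1/a)) = √(1.062e+20 · (2/5e+11 − 1/7.5e+11)) m/s ≈ 1.683e+04 m/s = 16.83 km/s.
vₐ = √(GM · (2/rₐ − 1/a)) = √(1.062e+20 · (2/1e+12 − 1/7.5e+11)) m/s ≈ 8414 m/s = 8.414 km/s.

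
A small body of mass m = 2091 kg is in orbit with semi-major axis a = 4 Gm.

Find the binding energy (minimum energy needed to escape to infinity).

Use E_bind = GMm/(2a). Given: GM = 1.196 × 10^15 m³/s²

Convert to SI: a = 4 Gm = 4e+09 m.
Total orbital energy is E = −GMm/(2a); binding energy is E_bind = −E = GMm/(2a).
E_bind = 1.196e+15 · 2091 / (2 · 4e+09) J ≈ 3.126e+08 J = 312.6 MJ.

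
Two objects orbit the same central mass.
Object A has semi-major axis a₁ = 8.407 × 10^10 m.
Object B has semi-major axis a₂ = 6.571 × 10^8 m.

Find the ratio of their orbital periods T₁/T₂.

From Kepler's third law, (T₁/T₂)² = (a₁/a₂)³, so T₁/T₂ = (a₁/a₂)^(3/2).
a₁/a₂ = 8.407e+10 / 6.571e+08 = 127.941.
T₁/T₂ = (127.941)^(3/2) ≈ 1447.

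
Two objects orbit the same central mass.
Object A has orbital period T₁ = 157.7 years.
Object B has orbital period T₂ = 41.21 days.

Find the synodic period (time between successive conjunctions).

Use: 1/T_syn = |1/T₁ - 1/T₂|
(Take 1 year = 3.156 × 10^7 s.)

Convert to SI: T₁ = 157.7 years = 4.97701e+09 s; T₂ = 41.21 days = 3.56054e+06 s.
T_syn = |T₁ · T₂ / (T₁ − T₂)|.
T_syn = |4.97701e+09 · 3.56054e+06 / (4.97701e+09 − 3.56054e+06)| s ≈ 3.563e+06 s = 41.24 days.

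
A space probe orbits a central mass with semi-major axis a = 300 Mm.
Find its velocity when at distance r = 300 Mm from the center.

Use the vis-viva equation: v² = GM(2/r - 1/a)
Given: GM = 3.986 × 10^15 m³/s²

Convert to SI: a = 300 Mm = 3e+08 m; r = 300 Mm = 3e+08 m.
Vis-viva: v = √(GM · (2/r − 1/a)).
2/r − 1/a = 2/3e+08 − 1/3e+08 = 3.33333e-09 m⁻¹.
v = √(3.986e+15 · 3.33333e-09) m/s ≈ 3645 m/s = 3.645 km/s.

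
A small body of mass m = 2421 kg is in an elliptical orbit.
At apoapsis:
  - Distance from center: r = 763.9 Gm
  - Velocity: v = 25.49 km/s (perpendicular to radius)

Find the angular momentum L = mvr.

Convert to SI: r = 763.9 Gm = 7.639e+11 m; v = 25.49 km/s = 25490 m/s.
Since v is perpendicular to r, L = m · v · r.
L = 2421 · 25490 · 7.639e+11 kg·m²/s ≈ 4.714e+19 kg·m²/s.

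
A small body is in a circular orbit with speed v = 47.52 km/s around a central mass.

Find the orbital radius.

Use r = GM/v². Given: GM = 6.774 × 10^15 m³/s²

Convert to SI: v = 47.52 km/s = 47520 m/s.
For a circular orbit, v² = GM / r, so r = GM / v².
r = 6.774e+15 / (47520)² m ≈ 3e+06 m = 3 Mm.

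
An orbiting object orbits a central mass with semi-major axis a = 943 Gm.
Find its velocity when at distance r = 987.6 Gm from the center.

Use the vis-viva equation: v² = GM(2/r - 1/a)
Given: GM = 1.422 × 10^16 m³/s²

Convert to SI: a = 943 Gm = 9.43e+11 m; r = 987.6 Gm = 9.876e+11 m.
Vis-viva: v = √(GM · (2/r − 1/a)).
2/r − 1/a = 2/9.876e+11 − 1/9.43e+11 = 9.64666e-13 m⁻¹.
v = √(1.422e+16 · 9.64666e-13) m/s ≈ 117.1 m/s = 117.1 m/s.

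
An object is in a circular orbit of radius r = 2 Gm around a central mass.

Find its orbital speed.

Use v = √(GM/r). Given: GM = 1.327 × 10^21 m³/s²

Convert to SI: r = 2 Gm = 2e+09 m.
For a circular orbit, gravity supplies the centripetal force, so v = √(GM / r).
v = √(1.327e+21 / 2e+09) m/s ≈ 8.146e+05 m/s = 814.6 km/s.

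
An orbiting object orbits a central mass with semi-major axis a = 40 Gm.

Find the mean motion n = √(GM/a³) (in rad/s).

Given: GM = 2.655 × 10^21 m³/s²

Convert to SI: a = 40 Gm = 4e+10 m.
n = √(GM / a³).
n = √(2.655e+21 / (4e+10)³) rad/s ≈ 6.441e-06 rad/s.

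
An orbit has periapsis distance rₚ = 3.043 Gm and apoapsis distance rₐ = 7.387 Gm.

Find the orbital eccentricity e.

Convert to SI: rₚ = 3.043 Gm = 3.043e+09 m; rₐ = 7.387 Gm = 7.387e+09 m.
e = (rₐ − rₚ) / (rₐ + rₚ).
e = (7.387e+09 − 3.043e+09) / (7.387e+09 + 3.043e+09) = 4.344e+09 / 1.043e+10 ≈ 0.4165.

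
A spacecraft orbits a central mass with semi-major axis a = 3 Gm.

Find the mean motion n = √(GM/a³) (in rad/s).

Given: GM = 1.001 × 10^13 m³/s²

Convert to SI: a = 3 Gm = 3e+09 m.
n = √(GM / a³).
n = √(1.001e+13 / (3e+09)³) rad/s ≈ 1.925e-08 rad/s.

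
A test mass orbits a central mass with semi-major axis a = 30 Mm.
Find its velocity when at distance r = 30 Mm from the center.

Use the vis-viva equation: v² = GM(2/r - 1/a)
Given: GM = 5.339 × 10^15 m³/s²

Convert to SI: a = 30 Mm = 3e+07 m; r = 30 Mm = 3e+07 m.
Vis-viva: v = √(GM · (2/r − 1/a)).
2/r − 1/a = 2/3e+07 − 1/3e+07 = 3.33333e-08 m⁻¹.
v = √(5.339e+15 · 3.33333e-08) m/s ≈ 1.334e+04 m/s = 13.34 km/s.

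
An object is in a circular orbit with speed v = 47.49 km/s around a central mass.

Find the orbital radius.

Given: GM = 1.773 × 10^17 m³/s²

Convert to SI: v = 47.49 km/s = 47490 m/s.
For a circular orbit, v² = GM / r, so r = GM / v².
r = 1.773e+17 / (47490)² m ≈ 7.861e+07 m = 7.861 × 10^7 m.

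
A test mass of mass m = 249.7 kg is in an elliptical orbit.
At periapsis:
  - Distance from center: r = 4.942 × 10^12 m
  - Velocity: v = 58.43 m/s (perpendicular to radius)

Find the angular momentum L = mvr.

Since v is perpendicular to r, L = m · v · r.
L = 249.7 · 58.43 · 4.942e+12 kg·m²/s ≈ 7.21e+16 kg·m²/s.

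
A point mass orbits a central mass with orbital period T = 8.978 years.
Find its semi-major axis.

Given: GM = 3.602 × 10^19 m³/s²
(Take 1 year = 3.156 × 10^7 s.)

Convert to SI: T = 8.978 years = 2.83346e+08 s.
Invert Kepler's third law: a = (GM · T² / (4π²))^(1/3).
Substituting T = 2.83346e+08 s and GM = 3.602e+19 m³/s²:
a = (3.602e+19 · (2.83346e+08)² / (4π²))^(1/3) m
a ≈ 4.184e+11 m = 4.184 × 10^11 m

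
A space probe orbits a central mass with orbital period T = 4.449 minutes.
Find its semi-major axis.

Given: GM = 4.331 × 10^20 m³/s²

Convert to SI: T = 4.449 minutes = 266.94 s.
Invert Kepler's third law: a = (GM · T² / (4π²))^(1/3).
Substituting T = 266.94 s and GM = 4.331e+20 m³/s²:
a = (4.331e+20 · (266.94)² / (4π²))^(1/3) m
a ≈ 9.212e+07 m = 92.12 Mm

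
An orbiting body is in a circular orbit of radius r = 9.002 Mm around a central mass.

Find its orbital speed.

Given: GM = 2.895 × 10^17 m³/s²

Convert to SI: r = 9.002 Mm = 9.002e+06 m.
For a circular orbit, gravity supplies the centripetal force, so v = √(GM / r).
v = √(2.895e+17 / 9.002e+06) m/s ≈ 1.793e+05 m/s = 179.3 km/s.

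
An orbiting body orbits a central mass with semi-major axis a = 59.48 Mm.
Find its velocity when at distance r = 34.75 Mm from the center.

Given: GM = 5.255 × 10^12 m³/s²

Convert to SI: a = 59.48 Mm = 5.948e+07 m; r = 34.75 Mm = 3.475e+07 m.
Vis-viva: v = √(GM · (2/r − 1/a)).
2/r − 1/a = 2/3.475e+07 − 1/5.948e+07 = 4.07416e-08 m⁻¹.
v = √(5.255e+12 · 4.07416e-08) m/s ≈ 462.7 m/s = 462.7 m/s.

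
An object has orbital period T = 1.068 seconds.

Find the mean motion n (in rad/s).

n = 2π / T.
n = 2π / 1.068 s ≈ 5.883 rad/s.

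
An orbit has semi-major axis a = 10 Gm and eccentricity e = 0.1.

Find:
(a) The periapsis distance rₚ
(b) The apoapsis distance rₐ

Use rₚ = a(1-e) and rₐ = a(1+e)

Convert to SI: a = 10 Gm = 1e+10 m.
(a) rₚ = a(1 − e) = 1e+10 · (1 − 0.1) = 1e+10 · 0.9 ≈ 9e+09 m = 9 Gm.
(b) rₐ = a(1 + e) = 1e+10 · (1 + 0.1) = 1e+10 · 1.1 ≈ 1.1e+10 m = 11 Gm.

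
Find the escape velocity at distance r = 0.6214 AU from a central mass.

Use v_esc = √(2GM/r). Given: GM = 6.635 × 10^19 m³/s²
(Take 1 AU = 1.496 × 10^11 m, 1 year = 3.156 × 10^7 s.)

Convert to SI: r = 0.6214 AU = 9.29614e+10 m.
Escape velocity comes from setting total energy to zero: ½v² − GM/r = 0 ⇒ v_esc = √(2GM / r).
v_esc = √(2 · 6.635e+19 / 9.29614e+10) m/s ≈ 3.778e+04 m/s = 7.971 AU/year.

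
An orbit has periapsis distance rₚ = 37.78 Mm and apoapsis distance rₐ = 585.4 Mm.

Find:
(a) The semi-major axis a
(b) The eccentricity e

Convert to SI: rₚ = 37.78 Mm = 3.778e+07 m; rₐ = 585.4 Mm = 5.854e+08 m.
(a) a = (rₚ + rₐ) / 2 = (3.778e+07 + 5.854e+08) / 2 ≈ 3.116e+08 m = 311.6 Mm.
(b) e = (rₐ − rₚ) / (rₐ + rₚ) = (5.854e+08 − 3.778e+07) / (5.854e+08 + 3.778e+07) ≈ 0.8788.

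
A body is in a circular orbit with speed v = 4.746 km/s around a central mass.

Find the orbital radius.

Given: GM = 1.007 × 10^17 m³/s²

Convert to SI: v = 4.746 km/s = 4746 m/s.
For a circular orbit, v² = GM / r, so r = GM / v².
r = 1.007e+17 / (4746)² m ≈ 4.471e+09 m = 4.471 Gm.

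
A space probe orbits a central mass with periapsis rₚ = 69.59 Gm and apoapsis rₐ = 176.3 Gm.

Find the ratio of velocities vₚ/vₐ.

Convert to SI: rₚ = 69.59 Gm = 6.959e+10 m; rₐ = 176.3 Gm = 1.763e+11 m.
Conservation of angular momentum gives rₚvₚ = rₐvₐ, so vₚ/vₐ = rₐ/rₚ.
vₚ/vₐ = 1.763e+11 / 6.959e+10 ≈ 2.533.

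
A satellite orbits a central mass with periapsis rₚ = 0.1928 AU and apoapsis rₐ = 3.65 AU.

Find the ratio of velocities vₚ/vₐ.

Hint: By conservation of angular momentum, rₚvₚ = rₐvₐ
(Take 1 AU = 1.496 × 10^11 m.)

Convert to SI: rₚ = 0.1928 AU = 2.88429e+10 m; rₐ = 3.65 AU = 5.4604e+11 m.
Conservation of angular momentum gives rₚvₚ = rₐvₐ, so vₚ/vₐ = rₐ/rₚ.
vₚ/vₐ = 5.4604e+11 / 2.88429e+10 ≈ 18.93.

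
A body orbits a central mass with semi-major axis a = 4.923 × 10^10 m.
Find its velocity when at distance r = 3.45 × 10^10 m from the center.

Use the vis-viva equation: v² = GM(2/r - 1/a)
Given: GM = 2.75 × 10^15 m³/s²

Vis-viva: v = √(GM · (2/r − 1/a)).
2/r − 1/a = 2/3.45e+10 − 1/4.923e+10 = 3.76582e-11 m⁻¹.
v = √(2.75e+15 · 3.76582e-11) m/s ≈ 321.8 m/s = 321.8 m/s.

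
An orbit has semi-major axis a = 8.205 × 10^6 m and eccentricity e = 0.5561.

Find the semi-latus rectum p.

p = a (1 − e²).
p = 8.205e+06 · (1 − (0.5561)²) = 8.205e+06 · 0.690753 ≈ 5.668e+06 m = 5.668 × 10^6 m.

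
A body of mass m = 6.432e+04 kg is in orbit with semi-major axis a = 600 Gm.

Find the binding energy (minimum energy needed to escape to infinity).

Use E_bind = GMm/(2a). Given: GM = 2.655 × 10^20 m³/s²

Convert to SI: a = 600 Gm = 6e+11 m.
Total orbital energy is E = −GMm/(2a); binding energy is E_bind = −E = GMm/(2a).
E_bind = 2.655e+20 · 6.432e+04 / (2 · 6e+11) J ≈ 1.423e+13 J = 14.23 TJ.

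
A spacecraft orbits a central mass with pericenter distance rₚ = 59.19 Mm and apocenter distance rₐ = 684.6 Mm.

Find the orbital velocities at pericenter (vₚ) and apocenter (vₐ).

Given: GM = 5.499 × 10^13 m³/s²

Convert to SI: rₚ = 59.19 Mm = 5.919e+07 m; rₐ = 684.6 Mm = 6.846e+08 m.
Use the vis-viva equation v² = GM(2/r − 1/a) with a = (rₚ + rₐ)/2 = (5.919e+07 + 6.846e+08)/2 = 3.71895e+08 m.
vₚ = √(GM · (2/rₚ − 1/a)) = √(5.499e+13 · (2/5.919e+07 − 1/3.71895e+08)) m/s ≈ 1308 m/s = 1.308 km/s.
vₐ = √(GM · (2/rₐ − 1/a)) = √(5.499e+13 · (2/6.846e+08 − 1/3.71895e+08)) m/s ≈ 113.1 m/s = 113.1 m/s.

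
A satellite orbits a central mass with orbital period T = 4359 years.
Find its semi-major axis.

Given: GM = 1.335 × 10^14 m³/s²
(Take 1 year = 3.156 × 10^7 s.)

Convert to SI: T = 4359 years = 1.3757e+11 s.
Invert Kepler's third law: a = (GM · T² / (4π²))^(1/3).
Substituting T = 1.3757e+11 s and GM = 1.335e+14 m³/s²:
a = (1.335e+14 · (1.3757e+11)² / (4π²))^(1/3) m
a ≈ 4e+11 m = 400 Gm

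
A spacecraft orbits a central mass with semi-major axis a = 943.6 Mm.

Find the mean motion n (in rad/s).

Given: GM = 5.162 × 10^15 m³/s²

Convert to SI: a = 943.6 Mm = 9.436e+08 m.
n = √(GM / a³).
n = √(5.162e+15 / (9.436e+08)³) rad/s ≈ 2.479e-06 rad/s.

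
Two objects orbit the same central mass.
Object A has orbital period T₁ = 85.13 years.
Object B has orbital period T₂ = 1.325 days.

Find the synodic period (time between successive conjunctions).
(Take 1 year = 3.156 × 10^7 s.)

Convert to SI: T₁ = 85.13 years = 2.6867e+09 s; T₂ = 1.325 days = 114480 s.
T_syn = |T₁ · T₂ / (T₁ − T₂)|.
T_syn = |2.6867e+09 · 114480 / (2.6867e+09 − 114480)| s ≈ 1.145e+05 s = 1.325 days.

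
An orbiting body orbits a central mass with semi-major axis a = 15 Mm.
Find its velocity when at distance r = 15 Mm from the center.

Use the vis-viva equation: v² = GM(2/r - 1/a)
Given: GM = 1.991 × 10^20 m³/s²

Convert to SI: a = 15 Mm = 1.5e+07 m; r = 15 Mm = 1.5e+07 m.
Vis-viva: v = √(GM · (2/r − 1/a)).
2/r − 1/a = 2/1.5e+07 − 1/1.5e+07 = 6.66667e-08 m⁻¹.
v = √(1.991e+20 · 6.66667e-08) m/s ≈ 3.643e+06 m/s = 3643 km/s.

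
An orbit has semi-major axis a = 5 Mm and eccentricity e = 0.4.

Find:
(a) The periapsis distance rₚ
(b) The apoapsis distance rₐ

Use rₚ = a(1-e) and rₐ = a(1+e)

Convert to SI: a = 5 Mm = 5e+06 m.
(a) rₚ = a(1 − e) = 5e+06 · (1 − 0.4) = 5e+06 · 0.6 ≈ 3e+06 m = 3 Mm.
(b) rₐ = a(1 + e) = 5e+06 · (1 + 0.4) = 5e+06 · 1.4 ≈ 7e+06 m = 7 Mm.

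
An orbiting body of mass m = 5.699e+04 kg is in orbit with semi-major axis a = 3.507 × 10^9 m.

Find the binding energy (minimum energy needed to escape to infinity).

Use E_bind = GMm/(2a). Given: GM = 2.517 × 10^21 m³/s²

Total orbital energy is E = −GMm/(2a); binding energy is E_bind = −E = GMm/(2a).
E_bind = 2.517e+21 · 5.699e+04 / (2 · 3.507e+09) J ≈ 2.045e+16 J = 20.45 PJ.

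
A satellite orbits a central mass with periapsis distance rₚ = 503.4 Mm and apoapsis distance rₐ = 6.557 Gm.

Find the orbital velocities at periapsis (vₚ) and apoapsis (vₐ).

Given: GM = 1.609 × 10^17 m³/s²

Convert to SI: rₚ = 503.4 Mm = 5.034e+08 m; rₐ = 6.557 Gm = 6.557e+09 m.
Use the vis-viva equation v² = GM(2/r − 1/a) with a = (rₚ + rₐ)/2 = (5.034e+08 + 6.557e+09)/2 = 3.5302e+09 m.
vₚ = √(GM · (2/rₚ − 1/a)) = √(1.609e+17 · (2/5.034e+08 − 1/3.5302e+09)) m/s ≈ 2.437e+04 m/s = 24.37 km/s.
vₐ = √(GM · (2/rₐ − 1/a)) = √(1.609e+17 · (2/6.557e+09 − 1/3.5302e+09)) m/s ≈ 1871 m/s = 1.871 km/s.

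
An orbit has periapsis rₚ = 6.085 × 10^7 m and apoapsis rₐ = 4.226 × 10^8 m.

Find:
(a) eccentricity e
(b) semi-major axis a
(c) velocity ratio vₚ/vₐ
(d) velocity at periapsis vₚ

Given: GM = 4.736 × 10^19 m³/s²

(a) e = (rₐ − rₚ)/(rₐ + rₚ) = (4.226e+08 − 6.085e+07)/(4.226e+08 + 6.085e+07) ≈ 0.7483
(b) a = (rₚ + rₐ)/2 = (6.085e+07 + 4.226e+08)/2 ≈ 2.417e+08 m
(c) Conservation of angular momentum (rₚvₚ = rₐvₐ) gives vₚ/vₐ = rₐ/rₚ = 4.226e+08/6.085e+07 ≈ 6.945
(d) With a = (rₚ + rₐ)/2 = 2.41725e+08 m, vₚ = √(GM (2/rₚ − 1/a)) = √(4.736e+19 · (2/6.085e+07 − 1/2.41725e+08)) m/s ≈ 1.166e+06 m/s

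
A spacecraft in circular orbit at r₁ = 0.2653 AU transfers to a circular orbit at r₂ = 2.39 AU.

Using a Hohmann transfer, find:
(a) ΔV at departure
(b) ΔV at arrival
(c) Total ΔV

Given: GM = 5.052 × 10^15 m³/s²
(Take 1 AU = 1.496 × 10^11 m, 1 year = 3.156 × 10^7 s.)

Convert to SI: r₁ = 0.2653 AU = 3.96889e+10 m; r₂ = 2.39 AU = 3.57544e+11 m.
Transfer semi-major axis: a_t = (r₁ + r₂)/2 = (3.96889e+10 + 3.57544e+11)/2 = 1.98616e+11 m.
Circular speeds: v₁ = √(GM/r₁) = 356.777 m/s, v₂ = √(GM/r₂) = 118.869 m/s.
Transfer speeds (vis-viva v² = GM(2/r − 1/a_t)): v₁ᵗ = 478.69 m/s, v₂ᵗ = 53.1366 m/s.
(a) ΔV₁ = |v₁ᵗ − v₁| ≈ 121.9 m/s = 0.02572 AU/year.
(b) ΔV₂ = |v₂ − v₂ᵗ| ≈ 65.73 m/s = 0.01387 AU/year.
(c) ΔV_total = ΔV₁ + ΔV₂ ≈ 187.6 m/s = 0.03959 AU/year.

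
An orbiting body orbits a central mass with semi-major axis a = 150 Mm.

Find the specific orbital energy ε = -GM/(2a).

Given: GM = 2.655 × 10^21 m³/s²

Convert to SI: a = 150 Mm = 1.5e+08 m.
ε = −GM / (2a).
ε = −2.655e+21 / (2 · 1.5e+08) J/kg ≈ -8.85e+12 J/kg = -8850 GJ/kg.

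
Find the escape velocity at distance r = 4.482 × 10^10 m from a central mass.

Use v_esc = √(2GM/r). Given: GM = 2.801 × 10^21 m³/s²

Escape velocity comes from setting total energy to zero: ½v² − GM/r = 0 ⇒ v_esc = √(2GM / r).
v_esc = √(2 · 2.801e+21 / 4.482e+10) m/s ≈ 3.535e+05 m/s = 353.5 km/s.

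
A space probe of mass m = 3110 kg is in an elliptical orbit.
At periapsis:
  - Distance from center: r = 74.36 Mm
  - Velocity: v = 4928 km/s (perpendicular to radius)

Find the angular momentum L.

Convert to SI: r = 74.36 Mm = 7.436e+07 m; v = 4928 km/s = 4.928e+06 m/s.
Since v is perpendicular to r, L = m · v · r.
L = 3110 · 4.928e+06 · 7.436e+07 kg·m²/s ≈ 1.14e+18 kg·m²/s.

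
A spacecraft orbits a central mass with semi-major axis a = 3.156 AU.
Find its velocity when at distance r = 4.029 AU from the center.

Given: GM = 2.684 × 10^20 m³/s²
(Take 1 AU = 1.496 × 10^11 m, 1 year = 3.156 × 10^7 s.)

Convert to SI: a = 3.156 AU = 4.72138e+11 m; r = 4.029 AU = 6.02738e+11 m.
Vis-viva: v = √(GM · (2/r − 1/a)).
2/r − 1/a = 2/6.02738e+11 − 1/4.72138e+11 = 1.20016e-12 m⁻¹.
v = √(2.684e+20 · 1.20016e-12) m/s ≈ 1.795e+04 m/s = 3.786 AU/year.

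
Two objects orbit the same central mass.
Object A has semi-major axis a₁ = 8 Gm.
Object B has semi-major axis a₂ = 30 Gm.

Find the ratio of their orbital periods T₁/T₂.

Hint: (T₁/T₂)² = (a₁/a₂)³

Convert to SI: a₁ = 8 Gm = 8e+09 m; a₂ = 30 Gm = 3e+10 m.
From Kepler's third law, (T₁/T₂)² = (a₁/a₂)³, so T₁/T₂ = (a₁/a₂)^(3/2).
a₁/a₂ = 8e+09 / 3e+10 = 0.266667.
T₁/T₂ = (0.266667)^(3/2) ≈ 0.1377.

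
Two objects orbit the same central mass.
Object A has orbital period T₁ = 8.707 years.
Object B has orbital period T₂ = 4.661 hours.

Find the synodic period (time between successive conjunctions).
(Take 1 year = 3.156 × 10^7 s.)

Convert to SI: T₁ = 8.707 years = 2.74793e+08 s; T₂ = 4.661 hours = 16779.6 s.
T_syn = |T₁ · T₂ / (T₁ − T₂)|.
T_syn = |2.74793e+08 · 16779.6 / (2.74793e+08 − 16779.6)| s ≈ 1.678e+04 s = 4.661 hours.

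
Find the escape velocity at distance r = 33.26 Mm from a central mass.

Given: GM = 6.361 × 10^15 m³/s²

Convert to SI: r = 33.26 Mm = 3.326e+07 m.
Escape velocity comes from setting total energy to zero: ½v² − GM/r = 0 ⇒ v_esc = √(2GM / r).
v_esc = √(2 · 6.361e+15 / 3.326e+07) m/s ≈ 1.956e+04 m/s = 19.56 km/s.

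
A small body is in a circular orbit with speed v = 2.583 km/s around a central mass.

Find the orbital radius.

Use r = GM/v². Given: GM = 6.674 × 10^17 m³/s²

Convert to SI: v = 2.583 km/s = 2583 m/s.
For a circular orbit, v² = GM / r, so r = GM / v².
r = 6.674e+17 / (2583)² m ≈ 1e+11 m = 100 Gm.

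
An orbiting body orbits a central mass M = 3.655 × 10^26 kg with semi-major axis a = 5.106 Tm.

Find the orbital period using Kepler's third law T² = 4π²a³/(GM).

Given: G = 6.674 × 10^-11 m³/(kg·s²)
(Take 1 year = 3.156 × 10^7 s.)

Convert to SI: a = 5.106 Tm = 5.106e+12 m.
GM = G · M = 6.674e-11 · 3.655e+26 = 2.43935e+16 m³/s².
Kepler's third law: T = 2π √(a³ / GM).
Substituting a = 5.106e+12 m and GM = 2.43935e+16 m³/s²:
T = 2π √((5.106e+12)³ / 2.43935e+16) s
T ≈ 4.642e+11 s = 1.471e+04 years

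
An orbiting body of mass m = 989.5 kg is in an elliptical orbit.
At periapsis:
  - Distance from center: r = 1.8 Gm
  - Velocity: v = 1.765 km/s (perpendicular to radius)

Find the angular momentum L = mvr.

Convert to SI: r = 1.8 Gm = 1.8e+09 m; v = 1.765 km/s = 1765 m/s.
Since v is perpendicular to r, L = m · v · r.
L = 989.5 · 1765 · 1.8e+09 kg·m²/s ≈ 3.144e+15 kg·m²/s.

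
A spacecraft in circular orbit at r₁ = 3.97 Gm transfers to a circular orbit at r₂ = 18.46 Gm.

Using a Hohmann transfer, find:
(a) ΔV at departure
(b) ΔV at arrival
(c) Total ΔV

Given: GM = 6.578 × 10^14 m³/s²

Convert to SI: r₁ = 3.97 Gm = 3.97e+09 m; r₂ = 18.46 Gm = 1.846e+10 m.
Transfer semi-major axis: a_t = (r₁ + r₂)/2 = (3.97e+09 + 1.846e+10)/2 = 1.1215e+10 m.
Circular speeds: v₁ = √(GM/r₁) = 407.054 m/s, v₂ = √(GM/r₂) = 188.769 m/s.
Transfer speeds (vis-viva v² = GM(2/r − 1/a_t)): v₁ᵗ = 522.237 m/s, v₂ᵗ = 112.312 m/s.
(a) ΔV₁ = |v₁ᵗ − v₁| ≈ 115.2 m/s = 115.2 m/s.
(b) ΔV₂ = |v₂ − v₂ᵗ| ≈ 76.46 m/s = 76.46 m/s.
(c) ΔV_total = ΔV₁ + ΔV₂ ≈ 191.6 m/s = 191.6 m/s.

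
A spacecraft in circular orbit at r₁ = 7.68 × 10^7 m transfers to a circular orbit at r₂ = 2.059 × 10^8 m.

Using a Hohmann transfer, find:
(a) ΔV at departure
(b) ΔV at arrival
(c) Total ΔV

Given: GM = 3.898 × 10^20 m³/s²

Transfer semi-major axis: a_t = (r₁ + r₂)/2 = (7.68e+07 + 2.059e+08)/2 = 1.4135e+08 m.
Circular speeds: v₁ = √(GM/r₁) = 2.25289e+06 m/s, v₂ = √(GM/r₂) = 1.37592e+06 m/s.
Transfer speeds (vis-viva v² = GM(2/r − 1/a_t)): v₁ᵗ = 2.71907e+06 m/s, v₂ᵗ = 1.0142e+06 m/s.
(a) ΔV₁ = |v₁ᵗ − v₁| ≈ 4.662e+05 m/s = 466.2 km/s.
(b) ΔV₂ = |v₂ − v₂ᵗ| ≈ 3.617e+05 m/s = 361.7 km/s.
(c) ΔV_total = ΔV₁ + ΔV₂ ≈ 8.279e+05 m/s = 827.9 km/s.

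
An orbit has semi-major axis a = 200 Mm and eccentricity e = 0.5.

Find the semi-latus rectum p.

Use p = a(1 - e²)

Convert to SI: a = 200 Mm = 2e+08 m.
p = a (1 − e²).
p = 2e+08 · (1 − (0.5)²) = 2e+08 · 0.75 ≈ 1.5e+08 m = 150 Mm.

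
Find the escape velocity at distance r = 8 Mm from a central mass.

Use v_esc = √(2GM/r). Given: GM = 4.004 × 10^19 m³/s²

Convert to SI: r = 8 Mm = 8e+06 m.
Escape velocity comes from setting total energy to zero: ½v² − GM/r = 0 ⇒ v_esc = √(2GM / r).
v_esc = √(2 · 4.004e+19 / 8e+06) m/s ≈ 3.164e+06 m/s = 3164 km/s.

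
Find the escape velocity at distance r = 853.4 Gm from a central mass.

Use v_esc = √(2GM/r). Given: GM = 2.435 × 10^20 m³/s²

Convert to SI: r = 853.4 Gm = 8.534e+11 m.
Escape velocity comes from setting total energy to zero: ½v² − GM/r = 0 ⇒ v_esc = √(2GM / r).
v_esc = √(2 · 2.435e+20 / 8.534e+11) m/s ≈ 2.389e+04 m/s = 23.89 km/s.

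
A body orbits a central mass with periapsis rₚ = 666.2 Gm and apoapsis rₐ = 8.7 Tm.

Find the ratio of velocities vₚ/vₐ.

Convert to SI: rₚ = 666.2 Gm = 6.662e+11 m; rₐ = 8.7 Tm = 8.7e+12 m.
Conservation of angular momentum gives rₚvₚ = rₐvₐ, so vₚ/vₐ = rₐ/rₚ.
vₚ/vₐ = 8.7e+12 / 6.662e+11 ≈ 13.06.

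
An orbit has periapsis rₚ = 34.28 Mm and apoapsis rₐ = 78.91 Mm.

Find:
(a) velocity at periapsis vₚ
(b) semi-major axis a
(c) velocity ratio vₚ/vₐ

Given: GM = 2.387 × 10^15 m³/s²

Convert to SI: rₚ = 34.28 Mm = 3.428e+07 m; rₐ = 78.91 Mm = 7.891e+07 m.
(a) With a = (rₚ + rₐ)/2 = 5.6595e+07 m, vₚ = √(GM (2/rₚ − 1/a)) = √(2.387e+15 · (2/3.428e+07 − 1/5.6595e+07)) m/s ≈ 9853 m/s
(b) a = (rₚ + rₐ)/2 = (3.428e+07 + 7.891e+07)/2 ≈ 5.66e+07 m
(c) Conservation of angular momentum (rₚvₚ = rₐvₐ) gives vₚ/vₐ = rₐ/rₚ = 7.891e+07/3.428e+07 ≈ 2.302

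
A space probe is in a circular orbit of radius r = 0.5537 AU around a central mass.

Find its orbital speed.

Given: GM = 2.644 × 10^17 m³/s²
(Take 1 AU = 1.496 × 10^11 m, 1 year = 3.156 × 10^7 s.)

Convert to SI: r = 0.5537 AU = 8.28335e+10 m.
For a circular orbit, gravity supplies the centripetal force, so v = √(GM / r).
v = √(2.644e+17 / 8.28335e+10) m/s ≈ 1787 m/s = 0.3769 AU/year.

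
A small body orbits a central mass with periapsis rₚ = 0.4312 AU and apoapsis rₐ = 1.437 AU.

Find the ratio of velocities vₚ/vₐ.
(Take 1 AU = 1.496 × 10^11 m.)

Convert to SI: rₚ = 0.4312 AU = 6.45075e+10 m; rₐ = 1.437 AU = 2.14975e+11 m.
Conservation of angular momentum gives rₚvₚ = rₐvₐ, so vₚ/vₐ = rₐ/rₚ.
vₚ/vₐ = 2.14975e+11 / 6.45075e+10 ≈ 3.333.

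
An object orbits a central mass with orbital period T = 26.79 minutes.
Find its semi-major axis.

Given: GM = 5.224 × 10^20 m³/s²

Convert to SI: T = 26.79 minutes = 1607.4 s.
Invert Kepler's third law: a = (GM · T² / (4π²))^(1/3).
Substituting T = 1607.4 s and GM = 5.224e+20 m³/s²:
a = (5.224e+20 · (1607.4)² / (4π²))^(1/3) m
a ≈ 3.246e+08 m = 324.6 Mm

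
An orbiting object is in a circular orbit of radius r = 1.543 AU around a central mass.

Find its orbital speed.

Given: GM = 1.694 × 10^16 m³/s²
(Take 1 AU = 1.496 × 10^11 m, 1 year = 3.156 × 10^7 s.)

Convert to SI: r = 1.543 AU = 2.30833e+11 m.
For a circular orbit, gravity supplies the centripetal force, so v = √(GM / r).
v = √(1.694e+16 / 2.30833e+11) m/s ≈ 270.9 m/s = 0.05715 AU/year.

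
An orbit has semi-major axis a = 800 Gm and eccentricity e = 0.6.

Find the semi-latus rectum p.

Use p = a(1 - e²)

Convert to SI: a = 800 Gm = 8e+11 m.
p = a (1 − e²).
p = 8e+11 · (1 − (0.6)²) = 8e+11 · 0.64 ≈ 5.12e+11 m = 512 Gm.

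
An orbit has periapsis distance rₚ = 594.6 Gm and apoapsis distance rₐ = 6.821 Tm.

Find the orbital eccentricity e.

Convert to SI: rₚ = 594.6 Gm = 5.946e+11 m; rₐ = 6.821 Tm = 6.821e+12 m.
e = (rₐ − rₚ) / (rₐ + rₚ).
e = (6.821e+12 − 5.946e+11) / (6.821e+12 + 5.946e+11) = 6.2264e+12 / 7.4156e+12 ≈ 0.8396.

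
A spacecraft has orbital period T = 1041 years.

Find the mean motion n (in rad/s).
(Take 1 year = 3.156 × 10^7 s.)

Convert to SI: T = 1041 years = 3.2854e+10 s.
n = 2π / T.
n = 2π / 3.2854e+10 s ≈ 1.912e-10 rad/s.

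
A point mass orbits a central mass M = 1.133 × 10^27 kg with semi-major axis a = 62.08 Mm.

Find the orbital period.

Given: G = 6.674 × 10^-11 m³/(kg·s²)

Convert to SI: a = 62.08 Mm = 6.208e+07 m.
GM = G · M = 6.674e-11 · 1.133e+27 = 7.56164e+16 m³/s².
Kepler's third law: T = 2π √(a³ / GM).
Substituting a = 6.208e+07 m and GM = 7.56164e+16 m³/s²:
T = 2π √((6.208e+07)³ / 7.56164e+16) s
T ≈ 1.118e+04 s = 3.105 hours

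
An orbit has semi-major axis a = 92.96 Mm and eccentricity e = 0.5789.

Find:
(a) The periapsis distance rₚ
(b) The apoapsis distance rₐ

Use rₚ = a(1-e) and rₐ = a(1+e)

Convert to SI: a = 92.96 Mm = 9.296e+07 m.
(a) rₚ = a(1 − e) = 9.296e+07 · (1 − 0.5789) = 9.296e+07 · 0.4211 ≈ 3.915e+07 m = 39.15 Mm.
(b) rₐ = a(1 + e) = 9.296e+07 · (1 + 0.5789) = 9.296e+07 · 1.5789 ≈ 1.468e+08 m = 146.8 Mm.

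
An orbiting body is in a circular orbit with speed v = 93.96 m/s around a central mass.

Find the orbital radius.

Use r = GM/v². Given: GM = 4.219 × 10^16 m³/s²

For a circular orbit, v² = GM / r, so r = GM / v².
r = 4.219e+16 / (93.96)² m ≈ 4.779e+12 m = 4.779 Tm.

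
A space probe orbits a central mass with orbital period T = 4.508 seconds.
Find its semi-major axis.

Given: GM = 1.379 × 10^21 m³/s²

Invert Kepler's third law: a = (GM · T² / (4π²))^(1/3).
Substituting T = 4.508 s and GM = 1.379e+21 m³/s²:
a = (1.379e+21 · (4.508)² / (4π²))^(1/3) m
a ≈ 8.921e+06 m = 8.921 Mm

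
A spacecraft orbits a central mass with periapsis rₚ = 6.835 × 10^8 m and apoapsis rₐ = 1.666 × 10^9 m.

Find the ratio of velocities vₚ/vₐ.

Conservation of angular momentum gives rₚvₚ = rₐvₐ, so vₚ/vₐ = rₐ/rₚ.
vₚ/vₐ = 1.666e+09 / 6.835e+08 ≈ 2.437.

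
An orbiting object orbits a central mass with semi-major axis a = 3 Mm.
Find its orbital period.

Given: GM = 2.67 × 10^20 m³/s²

Convert to SI: a = 3 Mm = 3e+06 m.
Kepler's third law: T = 2π √(a³ / GM).
Substituting a = 3e+06 m and GM = 2.67e+20 m³/s²:
T = 2π √((3e+06)³ / 2.67e+20) s
T ≈ 1.998 s = 1.998 seconds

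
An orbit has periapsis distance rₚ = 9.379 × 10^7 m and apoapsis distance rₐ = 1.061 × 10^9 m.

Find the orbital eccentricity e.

e = (rₐ − rₚ) / (rₐ + rₚ).
e = (1.061e+09 − 9.379e+07) / (1.061e+09 + 9.379e+07) = 9.6721e+08 / 1.15479e+09 ≈ 0.8376.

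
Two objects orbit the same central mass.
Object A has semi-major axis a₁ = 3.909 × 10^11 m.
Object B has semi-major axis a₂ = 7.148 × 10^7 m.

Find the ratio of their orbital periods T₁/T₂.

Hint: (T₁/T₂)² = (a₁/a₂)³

From Kepler's third law, (T₁/T₂)² = (a₁/a₂)³, so T₁/T₂ = (a₁/a₂)^(3/2).
a₁/a₂ = 3.909e+11 / 7.148e+07 = 5468.66.
T₁/T₂ = (5468.66)^(3/2) ≈ 4.044e+05.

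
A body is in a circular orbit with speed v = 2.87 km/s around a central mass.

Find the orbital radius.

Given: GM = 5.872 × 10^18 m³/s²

Convert to SI: v = 2.87 km/s = 2870 m/s.
For a circular orbit, v² = GM / r, so r = GM / v².
r = 5.872e+18 / (2870)² m ≈ 7.129e+11 m = 712.9 Gm.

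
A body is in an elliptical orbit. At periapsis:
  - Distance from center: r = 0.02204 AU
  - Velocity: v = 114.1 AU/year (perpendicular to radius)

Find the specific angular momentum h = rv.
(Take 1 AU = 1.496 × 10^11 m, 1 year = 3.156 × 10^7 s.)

Convert to SI: r = 0.02204 AU = 3.29718e+09 m; v = 114.1 AU/year = 540854 m/s.
With v perpendicular to r, h = r · v.
h = 3.29718e+09 · 540854 m²/s ≈ 1.783e+15 m²/s.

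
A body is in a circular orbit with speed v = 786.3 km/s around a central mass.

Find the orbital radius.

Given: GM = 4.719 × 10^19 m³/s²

Convert to SI: v = 786.3 km/s = 786300 m/s.
For a circular orbit, v² = GM / r, so r = GM / v².
r = 4.719e+19 / (786300)² m ≈ 7.633e+07 m = 76.33 Mm.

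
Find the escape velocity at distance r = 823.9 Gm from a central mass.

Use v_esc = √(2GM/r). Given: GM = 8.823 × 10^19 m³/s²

Convert to SI: r = 823.9 Gm = 8.239e+11 m.
Escape velocity comes from setting total energy to zero: ½v² − GM/r = 0 ⇒ v_esc = √(2GM / r).
v_esc = √(2 · 8.823e+19 / 8.239e+11) m/s ≈ 1.463e+04 m/s = 14.63 km/s.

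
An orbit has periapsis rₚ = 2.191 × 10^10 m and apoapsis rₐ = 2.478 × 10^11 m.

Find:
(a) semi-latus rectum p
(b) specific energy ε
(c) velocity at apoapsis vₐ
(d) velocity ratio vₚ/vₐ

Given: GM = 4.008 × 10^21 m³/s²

(a) From a = (rₚ + rₐ)/2 = 1.34855e+11 m and e = (rₐ − rₚ)/(rₐ + rₚ) = 0.837529, p = a(1 − e²) = 1.34855e+11 · (1 − (0.837529)²) ≈ 4.026e+10 m
(b) With a = (rₚ + rₐ)/2 = 1.34855e+11 m, ε = −GM/(2a) = −4.008e+21/(2 · 1.34855e+11) J/kg ≈ -1.486e+10 J/kg
(c) With a = (rₚ + rₐ)/2 = 1.34855e+11 m, vₐ = √(GM (2/rₐ − 1/a)) = √(4.008e+21 · (2/2.478e+11 − 1/1.34855e+11)) m/s ≈ 5.126e+04 m/s
(d) Conservation of angular momentum (rₚvₚ = rₐvₐ) gives vₚ/vₐ = rₐ/rₚ = 2.478e+11/2.191e+10 ≈ 11.31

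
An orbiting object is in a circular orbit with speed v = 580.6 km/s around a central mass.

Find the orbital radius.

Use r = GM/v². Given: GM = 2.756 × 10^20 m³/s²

Convert to SI: v = 580.6 km/s = 580600 m/s.
For a circular orbit, v² = GM / r, so r = GM / v².
r = 2.756e+20 / (580600)² m ≈ 8.176e+08 m = 8.176 × 10^8 m.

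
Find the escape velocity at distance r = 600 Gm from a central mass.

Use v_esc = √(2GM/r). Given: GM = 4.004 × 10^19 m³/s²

Convert to SI: r = 600 Gm = 6e+11 m.
Escape velocity comes from setting total energy to zero: ½v² − GM/r = 0 ⇒ v_esc = √(2GM / r).
v_esc = √(2 · 4.004e+19 / 6e+11) m/s ≈ 1.155e+04 m/s = 11.55 km/s.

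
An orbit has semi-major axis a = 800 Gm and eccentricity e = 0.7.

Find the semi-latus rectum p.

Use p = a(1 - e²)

Convert to SI: a = 800 Gm = 8e+11 m.
p = a (1 − e²).
p = 8e+11 · (1 − (0.7)²) = 8e+11 · 0.51 ≈ 4.08e+11 m = 408 Gm.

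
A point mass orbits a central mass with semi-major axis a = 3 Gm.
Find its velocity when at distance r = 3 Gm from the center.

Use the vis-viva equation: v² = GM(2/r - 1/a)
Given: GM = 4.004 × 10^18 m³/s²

Convert to SI: a = 3 Gm = 3e+09 m; r = 3 Gm = 3e+09 m.
Vis-viva: v = √(GM · (2/r − 1/a)).
2/r − 1/a = 2/3e+09 − 1/3e+09 = 3.33333e-10 m⁻¹.
v = √(4.004e+18 · 3.33333e-10) m/s ≈ 3.653e+04 m/s = 36.53 km/s.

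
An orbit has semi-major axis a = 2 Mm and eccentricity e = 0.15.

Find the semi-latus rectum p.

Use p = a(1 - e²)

Convert to SI: a = 2 Mm = 2e+06 m.
p = a (1 − e²).
p = 2e+06 · (1 − (0.15)²) = 2e+06 · 0.9775 ≈ 1.955e+06 m = 1.955 Mm.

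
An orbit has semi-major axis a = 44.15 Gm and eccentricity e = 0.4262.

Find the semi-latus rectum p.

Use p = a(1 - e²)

Convert to SI: a = 44.15 Gm = 4.415e+10 m.
p = a (1 − e²).
p = 4.415e+10 · (1 − (0.4262)²) = 4.415e+10 · 0.818354 ≈ 3.613e+10 m = 36.13 Gm.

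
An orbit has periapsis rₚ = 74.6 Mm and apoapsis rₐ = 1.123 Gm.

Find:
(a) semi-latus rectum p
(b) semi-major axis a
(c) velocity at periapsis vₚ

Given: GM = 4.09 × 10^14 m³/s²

Convert to SI: rₚ = 74.6 Mm = 7.46e+07 m; rₐ = 1.123 Gm = 1.123e+09 m.
(a) From a = (rₚ + rₐ)/2 = 5.988e+08 m and e = (rₐ − rₚ)/(rₐ + rₚ) = 0.875418, p = a(1 − e²) = 5.988e+08 · (1 − (0.875418)²) ≈ 1.399e+08 m
(b) a = (rₚ + rₐ)/2 = (7.46e+07 + 1.123e+09)/2 ≈ 5.988e+08 m
(c) With a = (rₚ + rₐ)/2 = 5.988e+08 m, vₚ = √(GM (2/rₚ − 1/a)) = √(4.09e+14 · (2/7.46e+07 − 1/5.988e+08)) m/s ≈ 3207 m/s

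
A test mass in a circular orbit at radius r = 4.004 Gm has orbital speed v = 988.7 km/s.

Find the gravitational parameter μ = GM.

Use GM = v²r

Convert to SI: r = 4.004 Gm = 4.004e+09 m; v = 988.7 km/s = 988700 m/s.
For a circular orbit v² = GM/r, so GM = v² · r.
GM = (988700)² · 4.004e+09 m³/s² ≈ 3.914e+21 m³/s² = 3.914 × 10^21 m³/s².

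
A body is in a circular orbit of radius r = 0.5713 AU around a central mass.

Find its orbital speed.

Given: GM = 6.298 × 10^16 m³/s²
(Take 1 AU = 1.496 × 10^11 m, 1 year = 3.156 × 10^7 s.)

Convert to SI: r = 0.5713 AU = 8.54665e+10 m.
For a circular orbit, gravity supplies the centripetal force, so v = √(GM / r).
v = √(6.298e+16 / 8.54665e+10) m/s ≈ 858.4 m/s = 0.1811 AU/year.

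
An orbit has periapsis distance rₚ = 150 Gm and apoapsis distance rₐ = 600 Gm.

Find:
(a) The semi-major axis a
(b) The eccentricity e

Convert to SI: rₚ = 150 Gm = 1.5e+11 m; rₐ = 600 Gm = 6e+11 m.
(a) a = (rₚ + rₐ) / 2 = (1.5e+11 + 6e+11) / 2 ≈ 3.75e+11 m = 375 Gm.
(b) e = (rₐ − rₚ) / (rₐ + rₚ) = (6e+11 − 1.5e+11) / (6e+11 + 1.5e+11) ≈ 0.6.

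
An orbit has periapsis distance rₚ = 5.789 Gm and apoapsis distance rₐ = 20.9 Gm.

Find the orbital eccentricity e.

Convert to SI: rₚ = 5.789 Gm = 5.789e+09 m; rₐ = 20.9 Gm = 2.09e+10 m.
e = (rₐ − rₚ) / (rₐ + rₚ).
e = (2.09e+10 − 5.789e+09) / (2.09e+10 + 5.789e+09) = 1.5111e+10 / 2.6689e+10 ≈ 0.5662.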